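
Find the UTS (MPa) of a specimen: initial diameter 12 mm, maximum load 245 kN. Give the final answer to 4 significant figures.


A0 = pi*(d/2)^2 = pi*(12/2)^2 = 113.097 mm^2
UTS = F_max / A0 = 245*1000 / 113.097
UTS = 2166 MPa


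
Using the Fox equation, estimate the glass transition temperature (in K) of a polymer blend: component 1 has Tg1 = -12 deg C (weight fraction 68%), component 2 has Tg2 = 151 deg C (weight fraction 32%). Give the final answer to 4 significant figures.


1/Tg = w1/Tg1 + w2/Tg2 (in Kelvin)
Tg1 = 261.15 K, Tg2 = 424.15 K
1/Tg = 0.68/261.15 + 0.32/424.15
Tg = 297.8 K


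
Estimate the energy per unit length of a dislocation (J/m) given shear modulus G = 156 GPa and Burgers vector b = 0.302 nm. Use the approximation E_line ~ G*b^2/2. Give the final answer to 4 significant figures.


E = G*b^2/2
b = 0.302 nm = 3.02e-10 m
G = 156 GPa = 1.56e+11 Pa
E = 0.5 * 1.56e+11 * (3.02e-10)^2
E = 7.114e-09 J/m


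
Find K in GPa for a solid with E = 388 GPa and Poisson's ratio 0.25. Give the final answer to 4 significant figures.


K = E / (3*(1-2*nu))
K = 388 / (3*(1-2*0.25))
K = 258.7 GPa


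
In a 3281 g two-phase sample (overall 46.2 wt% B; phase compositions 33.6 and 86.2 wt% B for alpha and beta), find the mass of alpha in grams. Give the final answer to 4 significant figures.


f_alpha = (C_beta - C0) / (C_beta - C_alpha)
f_alpha = (86.2 - 46.2) / (86.2 - 33.6) = 0.760456
m_alpha = f_alpha * m_total = 0.760456 * 3281 = 2495 g


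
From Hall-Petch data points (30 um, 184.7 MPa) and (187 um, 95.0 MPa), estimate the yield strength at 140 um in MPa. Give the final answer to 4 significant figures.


sigma_y = sigma0 + k / sqrt(d)
1/sqrt(d1) = 1/sqrt(3e-05) = 182.574;  1/sqrt(d2) = 73.1272
k = (sigma1 - sigma2) / (1/sqrt(d1) - 1/sqrt(d2)) = (184.7 - 95.0) / (182.574 - 73.1272) = 0.819575 MPa*m^0.5
sigma0 = sigma1 - k/sqrt(d1) = 184.7 - 0.819575*182.574 = 35.0667 MPa
sigma_y(d3) = 35.0667 + 0.819575 / sqrt(1.4e-04) = 104.3 MPa


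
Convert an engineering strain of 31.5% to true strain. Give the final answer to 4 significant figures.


epsilon_true = ln(1 + epsilon_eng)
epsilon_true = ln(1 + 0.315)
epsilon_true = 0.2738


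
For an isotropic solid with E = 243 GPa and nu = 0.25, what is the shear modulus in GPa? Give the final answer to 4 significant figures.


G = E / (2*(1+nu))
G = 243 / (2*(1+0.25))
G = 97.2 GPa


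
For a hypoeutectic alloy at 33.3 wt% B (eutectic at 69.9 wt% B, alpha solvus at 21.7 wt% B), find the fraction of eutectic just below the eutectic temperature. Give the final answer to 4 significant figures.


f_primary = (C_e - C0) / (C_e - C_alpha_max)
f_primary = (69.9 - 33.3) / (69.9 - 21.7)
f_primary = 0.759336
f_eutectic = 1 - 0.759336 = 0.2407


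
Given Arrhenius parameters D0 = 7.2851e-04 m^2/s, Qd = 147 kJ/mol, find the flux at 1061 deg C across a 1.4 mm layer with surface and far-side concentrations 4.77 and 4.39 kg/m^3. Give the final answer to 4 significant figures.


Step 1: D = D0 * exp(-Qd/(R*T))
T = 1061 + 273.15 = 1334.15 K
D = 7.2851e-04 * exp(-147e3 / (8.314 * 1334.15)) = 1.27904e-09 m^2/s
Step 2: J = D * (C1 - C2) / dx
J = 1.27904e-09 * (4.77 - 4.39) / 1.4e-03
J = 3.472e-07 kg/(m^2*s)


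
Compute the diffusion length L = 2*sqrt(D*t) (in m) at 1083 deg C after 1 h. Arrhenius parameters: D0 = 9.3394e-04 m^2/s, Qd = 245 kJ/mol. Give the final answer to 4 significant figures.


Step 1: D = D0 * exp(-Qd/(R*T))
T = 1356.15 K
D = 9.3394e-04 * exp(-245e3 / (8.314 * 1356.15)) = 3.41466e-13 m^2/s
Step 2: L = 2*sqrt(D*t)
t = 1 h = 3600 s
L = 2*sqrt(3.41466e-13 * 3600) = 7.012e-05 m


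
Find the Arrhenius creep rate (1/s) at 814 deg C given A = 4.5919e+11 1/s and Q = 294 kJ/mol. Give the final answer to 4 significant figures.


rate = A * exp(-Q / (R*T))
T = 814 + 273.15 = 1087.15 K
rate = 4.5919e+11 * exp(-294e3 / (8.314 * 1087.15))
rate = 3.432e-03 1/s


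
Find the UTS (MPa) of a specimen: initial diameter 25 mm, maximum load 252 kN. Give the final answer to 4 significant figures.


A0 = pi*(d/2)^2 = pi*(25/2)^2 = 490.874 mm^2
UTS = F_max / A0 = 252*1000 / 490.874
UTS = 513.4 MPa


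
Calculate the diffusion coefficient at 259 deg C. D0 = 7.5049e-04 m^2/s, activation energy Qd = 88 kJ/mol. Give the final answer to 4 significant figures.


D = D0 * exp(-Qd / (R*T))
T = 532.15 K
D = 7.5049e-04 * exp(-88e3 / (8.314 * 532.15))
D = 1.726e-12 m^2/s


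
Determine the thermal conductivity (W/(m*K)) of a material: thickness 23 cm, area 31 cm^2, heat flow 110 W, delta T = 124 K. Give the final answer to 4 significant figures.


k = Q*L / (A*dT)
L = 0.23 m, A = 3.1e-03 m^2
k = 110 * 0.23 / (3.1e-03 * 124)
k = 65.82 W/(m*K)


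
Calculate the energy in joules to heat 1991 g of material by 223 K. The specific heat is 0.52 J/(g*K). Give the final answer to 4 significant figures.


Q = m * cp * dT
Q = 1991 * 0.52 * 223
Q = 230900 J


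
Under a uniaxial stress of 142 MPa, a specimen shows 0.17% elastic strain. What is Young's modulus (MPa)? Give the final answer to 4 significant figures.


E = sigma / epsilon
epsilon = 0.17% = 1.7e-03
E = 142 / 1.7e-03
E = 83530 MPa


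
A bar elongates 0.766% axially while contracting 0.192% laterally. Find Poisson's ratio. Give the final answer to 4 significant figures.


nu = -epsilon_lat / epsilon_axial
Lateral strain is contraction (negative), so using magnitudes:
nu = 0.192 / 0.766
nu = 0.2507


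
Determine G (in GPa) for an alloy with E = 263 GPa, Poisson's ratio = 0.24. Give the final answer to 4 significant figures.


G = E / (2*(1+nu))
G = 263 / (2*(1+0.24))
G = 106 GPa


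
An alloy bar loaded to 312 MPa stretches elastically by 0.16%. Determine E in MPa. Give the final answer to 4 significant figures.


E = sigma / epsilon
epsilon = 0.16% = 1.6e-03
E = 312 / 1.6e-03
E = 195000 MPa


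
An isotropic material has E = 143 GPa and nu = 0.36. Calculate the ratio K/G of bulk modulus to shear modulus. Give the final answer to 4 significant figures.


G = E / (2*(1+nu))
G = 143 / (2*(1+0.36)) = 52.5735 GPa
K = E / (3*(1-2*nu))
K = 143 / (3*(1-2*0.36)) = 170.238 GPa
K/G = 170.238 / 52.5735 = 3.238


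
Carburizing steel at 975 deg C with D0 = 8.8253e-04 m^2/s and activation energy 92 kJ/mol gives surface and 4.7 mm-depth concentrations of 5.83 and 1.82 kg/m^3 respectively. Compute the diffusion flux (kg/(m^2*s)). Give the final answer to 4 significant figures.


Step 1: D = D0 * exp(-Qd/(R*T))
T = 975 + 273.15 = 1248.15 K
D = 8.8253e-04 * exp(-92e3 / (8.314 * 1248.15)) = 1.24573e-07 m^2/s
Step 2: J = D * (C1 - C2) / dx
J = 1.24573e-07 * (5.83 - 1.82) / 4.7e-03
J = 1.063e-04 kg/(m^2*s)


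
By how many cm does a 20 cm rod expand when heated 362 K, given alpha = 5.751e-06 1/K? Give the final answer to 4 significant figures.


dL = L0 * alpha * dT
dL = 20 * 5.751e-06 * 362
dL = 0.04164 cm


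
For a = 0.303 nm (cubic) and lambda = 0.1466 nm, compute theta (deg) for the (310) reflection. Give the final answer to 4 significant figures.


d = a / sqrt(h^2+k^2+l^2)
d = 0.303 / sqrt(10) = 0.095817 nm
lambda = 2*d*sin(theta)  =>  sin(theta) = lambda / (2*d)
sin(theta) = 0.1466 / (2 * 0.095817) = 0.765
theta = 49.91 deg


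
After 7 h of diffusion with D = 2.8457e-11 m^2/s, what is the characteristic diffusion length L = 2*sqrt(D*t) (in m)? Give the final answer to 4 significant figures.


t = 7 hr = 25200 s
Diffusion length = 2*sqrt(D*t)
= 2*sqrt(2.8457e-11 * 25200)
= 1.694e-03 m


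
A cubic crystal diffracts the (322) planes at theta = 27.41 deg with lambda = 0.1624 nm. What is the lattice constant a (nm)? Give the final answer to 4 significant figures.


d = lambda / (2*sin(theta))
d = 0.1624 / (2*sin(27.41 deg))
d = 0.176386 nm
a = d * sqrt(h^2+k^2+l^2) = 0.176386 * sqrt(17)
a = 0.7273 nm


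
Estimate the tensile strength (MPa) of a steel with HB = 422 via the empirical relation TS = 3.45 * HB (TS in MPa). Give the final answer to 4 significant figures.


TS (MPa) = 3.45 * HB
TS = 3.45 * 422
TS = 1456 MPa


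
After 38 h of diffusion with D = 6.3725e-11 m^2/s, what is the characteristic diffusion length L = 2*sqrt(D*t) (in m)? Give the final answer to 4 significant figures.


t = 38 hr = 136800 s
Diffusion length = 2*sqrt(D*t)
= 2*sqrt(6.3725e-11 * 136800)
= 5.905e-03 m


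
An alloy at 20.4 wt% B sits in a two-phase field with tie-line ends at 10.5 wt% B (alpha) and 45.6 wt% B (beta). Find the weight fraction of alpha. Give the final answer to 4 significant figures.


f_alpha = (C_beta - C0) / (C_beta - C_alpha)
f_alpha = (45.6 - 20.4) / (45.6 - 10.5)
f_alpha = 0.7179


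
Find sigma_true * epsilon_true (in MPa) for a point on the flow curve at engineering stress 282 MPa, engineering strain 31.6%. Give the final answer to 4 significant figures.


sigma_true = sigma_eng * (1 + epsilon_eng)
sigma_true = 282 * (1 + 0.316) = 371.112 MPa
epsilon_true = ln(1 + epsilon_eng)
epsilon_true = ln(1 + 0.316) = 0.274597
sigma_true * epsilon_true = 371.112 * 0.274597 = 101.9 MPa


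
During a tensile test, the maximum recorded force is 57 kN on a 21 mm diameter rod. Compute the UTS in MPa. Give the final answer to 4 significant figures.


A0 = pi*(d/2)^2 = pi*(21/2)^2 = 346.361 mm^2
UTS = F_max / A0 = 57*1000 / 346.361
UTS = 164.6 MPa


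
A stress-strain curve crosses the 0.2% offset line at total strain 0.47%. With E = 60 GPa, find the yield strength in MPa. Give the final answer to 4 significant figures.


Offset strain = 0.002
Elastic strain at yield = total_strain - offset = 4.7e-03 - 0.002 = 2.7e-03
sigma_y = E * elastic_strain = 60000 * 2.7e-03
sigma_y = 162 MPa


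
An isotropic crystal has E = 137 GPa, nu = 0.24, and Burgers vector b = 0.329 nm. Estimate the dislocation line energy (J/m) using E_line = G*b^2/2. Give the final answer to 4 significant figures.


Step 1: G = E / (2*(1+nu))
G = 137 / (2*(1+0.24)) = 55.2419 GPa = 5.52419e+10 Pa
Step 2: E_line = G*b^2/2
b = 0.329 nm = 3.29e-10 m
E_line = 0.5 * 5.52419e+10 * (3.29e-10)^2 = 2.99e-09 J/m


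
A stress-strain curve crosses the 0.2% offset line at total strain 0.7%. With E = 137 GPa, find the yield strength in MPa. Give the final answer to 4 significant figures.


Offset strain = 0.002
Elastic strain at yield = total_strain - offset = 7e-03 - 0.002 = 5e-03
sigma_y = E * elastic_strain = 137000 * 5e-03
sigma_y = 685 MPa


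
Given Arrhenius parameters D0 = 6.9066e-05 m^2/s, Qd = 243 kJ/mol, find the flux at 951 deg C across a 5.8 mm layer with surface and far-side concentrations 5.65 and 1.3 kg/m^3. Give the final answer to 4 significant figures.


Step 1: D = D0 * exp(-Qd/(R*T))
T = 951 + 273.15 = 1224.15 K
D = 6.9066e-05 * exp(-243e3 / (8.314 * 1224.15)) = 2.95154e-15 m^2/s
Step 2: J = D * (C1 - C2) / dx
J = 2.95154e-15 * (5.65 - 1.3) / 5.8e-03
J = 2.214e-12 kg/(m^2*s)


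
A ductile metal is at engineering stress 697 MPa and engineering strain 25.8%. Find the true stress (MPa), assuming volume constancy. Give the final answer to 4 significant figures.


sigma_true = sigma_eng * (1 + epsilon_eng)
sigma_true = 697 * (1 + 0.258)
sigma_true = 876.8 MPa


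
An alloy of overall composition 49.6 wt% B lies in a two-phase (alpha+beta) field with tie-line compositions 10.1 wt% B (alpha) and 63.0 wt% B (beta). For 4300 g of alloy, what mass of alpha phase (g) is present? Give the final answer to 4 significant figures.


f_alpha = (C_beta - C0) / (C_beta - C_alpha)
f_alpha = (63.0 - 49.6) / (63.0 - 10.1) = 0.253308
m_alpha = f_alpha * m_total = 0.253308 * 4300 = 1089 g


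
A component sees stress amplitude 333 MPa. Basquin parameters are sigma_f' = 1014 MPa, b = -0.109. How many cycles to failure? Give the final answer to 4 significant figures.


sigma_a = sigma_f' * (2*Nf)^b
2*Nf = (sigma_a / sigma_f')^(1/b)
2*Nf = (333 / 1014)^(1/-0.109)
2*Nf = 27330
Nf = 13670 cycles


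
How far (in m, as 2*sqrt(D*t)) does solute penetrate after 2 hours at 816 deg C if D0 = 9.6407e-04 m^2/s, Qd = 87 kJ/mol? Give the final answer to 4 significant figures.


Step 1: D = D0 * exp(-Qd/(R*T))
T = 1089.15 K
D = 9.6407e-04 * exp(-87e3 / (8.314 * 1089.15)) = 6.47914e-08 m^2/s
Step 2: L = 2*sqrt(D*t)
t = 2 h = 7200 s
L = 2*sqrt(6.47914e-08 * 7200) = 0.0432 m


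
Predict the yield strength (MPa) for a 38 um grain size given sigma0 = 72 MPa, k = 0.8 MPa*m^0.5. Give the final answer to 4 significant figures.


sigma_y = sigma0 + k / sqrt(d)
d = 38 um = 3.8e-05 m
sigma_y = 72 + 0.8 / sqrt(3.8e-05)
sigma_y = 201.8 MPa


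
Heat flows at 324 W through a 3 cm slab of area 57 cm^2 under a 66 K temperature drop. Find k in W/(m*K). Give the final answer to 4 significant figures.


k = Q*L / (A*dT)
L = 0.03 m, A = 5.7e-03 m^2
k = 324 * 0.03 / (5.7e-03 * 66)
k = 25.84 W/(m*K)


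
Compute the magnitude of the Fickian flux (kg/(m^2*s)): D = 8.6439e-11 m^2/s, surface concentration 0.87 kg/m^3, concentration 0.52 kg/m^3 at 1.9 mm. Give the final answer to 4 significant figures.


J = -D * (dC/dx) = D * (C1 - C2) / dx
J = 8.6439e-11 * (0.87 - 0.52) / 1.9e-03
J = 1.592e-08 kg/(m^2*s)


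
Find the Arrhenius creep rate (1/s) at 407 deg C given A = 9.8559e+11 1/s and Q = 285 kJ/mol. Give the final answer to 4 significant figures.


rate = A * exp(-Q / (R*T))
T = 407 + 273.15 = 680.15 K
rate = 9.8559e+11 * exp(-285e3 / (8.314 * 680.15))
rate = 1.274e-10 1/s


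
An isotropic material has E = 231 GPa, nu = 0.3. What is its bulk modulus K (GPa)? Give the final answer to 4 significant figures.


K = E / (3*(1-2*nu))
K = 231 / (3*(1-2*0.3))
K = 192.5 GPa


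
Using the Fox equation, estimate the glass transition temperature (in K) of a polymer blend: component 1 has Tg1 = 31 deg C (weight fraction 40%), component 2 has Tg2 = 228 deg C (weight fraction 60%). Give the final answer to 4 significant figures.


1/Tg = w1/Tg1 + w2/Tg2 (in Kelvin)
Tg1 = 304.15 K, Tg2 = 501.15 K
1/Tg = 0.4/304.15 + 0.6/501.15
Tg = 398 K


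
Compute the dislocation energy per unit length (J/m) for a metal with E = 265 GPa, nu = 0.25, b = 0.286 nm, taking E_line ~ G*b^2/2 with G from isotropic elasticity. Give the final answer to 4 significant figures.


Step 1: G = E / (2*(1+nu))
G = 265 / (2*(1+0.25)) = 106 GPa = 1.06e+11 Pa
Step 2: E_line = G*b^2/2
b = 0.286 nm = 2.86e-10 m
E_line = 0.5 * 1.06e+11 * (2.86e-10)^2 = 4.335e-09 J/m


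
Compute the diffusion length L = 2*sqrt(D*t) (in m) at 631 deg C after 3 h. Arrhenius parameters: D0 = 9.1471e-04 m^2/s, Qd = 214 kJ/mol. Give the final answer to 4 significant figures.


Step 1: D = D0 * exp(-Qd/(R*T))
T = 904.15 K
D = 9.1471e-04 * exp(-214e3 / (8.314 * 904.15)) = 3.95921e-16 m^2/s
Step 2: L = 2*sqrt(D*t)
t = 3 h = 10800 s
L = 2*sqrt(3.95921e-16 * 10800) = 4.136e-06 m


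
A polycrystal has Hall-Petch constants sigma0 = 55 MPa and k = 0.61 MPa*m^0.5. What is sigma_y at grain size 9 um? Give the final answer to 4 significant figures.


sigma_y = sigma0 + k / sqrt(d)
d = 9 um = 9e-06 m
sigma_y = 55 + 0.61 / sqrt(9e-06)
sigma_y = 258.3 MPa


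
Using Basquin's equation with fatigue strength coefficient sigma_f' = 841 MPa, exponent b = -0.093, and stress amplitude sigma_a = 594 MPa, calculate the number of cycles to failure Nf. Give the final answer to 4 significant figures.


sigma_a = sigma_f' * (2*Nf)^b
2*Nf = (sigma_a / sigma_f')^(1/b)
2*Nf = (594 / 841)^(1/-0.093)
2*Nf = 42.0493
Nf = 21.02 cycles


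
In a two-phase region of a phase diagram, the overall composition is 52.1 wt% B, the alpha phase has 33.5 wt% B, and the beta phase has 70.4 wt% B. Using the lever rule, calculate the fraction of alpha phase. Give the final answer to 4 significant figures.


f_alpha = (C_beta - C0) / (C_beta - C_alpha)
f_alpha = (70.4 - 52.1) / (70.4 - 33.5)
f_alpha = 0.4959


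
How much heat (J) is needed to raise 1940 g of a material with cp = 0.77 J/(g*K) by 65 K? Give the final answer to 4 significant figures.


Q = m * cp * dT
Q = 1940 * 0.77 * 65
Q = 97100 J


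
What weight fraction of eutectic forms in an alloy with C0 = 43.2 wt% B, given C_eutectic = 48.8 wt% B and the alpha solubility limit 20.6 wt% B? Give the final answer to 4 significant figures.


f_primary = (C_e - C0) / (C_e - C_alpha_max)
f_primary = (48.8 - 43.2) / (48.8 - 20.6)
f_primary = 0.198582
f_eutectic = 1 - 0.198582 = 0.8014


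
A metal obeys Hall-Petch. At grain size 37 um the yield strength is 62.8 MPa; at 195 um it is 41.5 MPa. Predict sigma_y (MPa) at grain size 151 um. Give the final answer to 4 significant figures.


sigma_y = sigma0 + k / sqrt(d)
1/sqrt(d1) = 1/sqrt(3.7e-05) = 164.399;  1/sqrt(d2) = 71.6115
k = (sigma1 - sigma2) / (1/sqrt(d1) - 1/sqrt(d2)) = (62.8 - 41.5) / (164.399 - 71.6115) = 0.229557 MPa*m^0.5
sigma0 = sigma1 - k/sqrt(d1) = 62.8 - 0.229557*164.399 = 25.0611 MPa
sigma_y(d3) = 25.0611 + 0.229557 / sqrt(1.51e-04) = 43.74 MPa


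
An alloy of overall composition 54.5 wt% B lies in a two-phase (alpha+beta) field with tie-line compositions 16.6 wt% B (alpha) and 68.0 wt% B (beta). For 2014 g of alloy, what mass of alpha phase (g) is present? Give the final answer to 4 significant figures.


f_alpha = (C_beta - C0) / (C_beta - C_alpha)
f_alpha = (68.0 - 54.5) / (68.0 - 16.6) = 0.262646
m_alpha = f_alpha * m_total = 0.262646 * 2014 = 529 g


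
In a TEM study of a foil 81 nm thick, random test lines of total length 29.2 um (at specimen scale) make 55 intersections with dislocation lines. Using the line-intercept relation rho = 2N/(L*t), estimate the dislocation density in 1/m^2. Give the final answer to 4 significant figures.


rho = 2N / (L * t)
L = 29.2 um = 2.92e-05 m, t = 81 nm = 8.1e-08 m
rho = 2 * 55 / (2.92e-05 * 8.1e-08)
rho = 4.651e+13 1/m^2


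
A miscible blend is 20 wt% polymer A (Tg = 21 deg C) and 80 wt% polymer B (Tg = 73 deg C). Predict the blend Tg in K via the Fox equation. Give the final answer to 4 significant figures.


1/Tg = w1/Tg1 + w2/Tg2 (in Kelvin)
Tg1 = 294.15 K, Tg2 = 346.15 K
1/Tg = 0.2/294.15 + 0.8/346.15
Tg = 334.3 K


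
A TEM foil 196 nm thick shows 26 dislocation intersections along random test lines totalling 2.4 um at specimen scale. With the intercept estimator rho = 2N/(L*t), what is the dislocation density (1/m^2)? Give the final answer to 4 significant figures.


rho = 2N / (L * t)
L = 2.4 um = 2.4e-06 m, t = 196 nm = 1.96e-07 m
rho = 2 * 26 / (2.4e-06 * 1.96e-07)
rho = 1.105e+14 1/m^2


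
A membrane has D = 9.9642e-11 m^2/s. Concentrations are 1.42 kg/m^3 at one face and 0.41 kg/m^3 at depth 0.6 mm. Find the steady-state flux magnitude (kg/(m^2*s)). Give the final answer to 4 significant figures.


J = -D * (dC/dx) = D * (C1 - C2) / dx
J = 9.9642e-11 * (1.42 - 0.41) / 6e-04
J = 1.677e-07 kg/(m^2*s)


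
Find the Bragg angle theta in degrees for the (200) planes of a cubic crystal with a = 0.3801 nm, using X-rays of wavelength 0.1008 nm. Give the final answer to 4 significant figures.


d = a / sqrt(h^2+k^2+l^2)
d = 0.3801 / sqrt(4) = 0.19005 nm
lambda = 2*d*sin(theta)  =>  sin(theta) = lambda / (2*d)
sin(theta) = 0.1008 / (2 * 0.19005) = 0.265193
theta = 15.38 deg


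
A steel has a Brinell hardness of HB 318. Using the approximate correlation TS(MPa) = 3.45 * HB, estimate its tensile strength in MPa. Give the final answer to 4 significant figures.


TS (MPa) = 3.45 * HB
TS = 3.45 * 318
TS = 1097 MPa


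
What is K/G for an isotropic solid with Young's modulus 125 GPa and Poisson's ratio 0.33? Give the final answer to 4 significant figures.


G = E / (2*(1+nu))
G = 125 / (2*(1+0.33)) = 46.9925 GPa
K = E / (3*(1-2*nu))
K = 125 / (3*(1-2*0.33)) = 122.549 GPa
K/G = 122.549 / 46.9925 = 2.608


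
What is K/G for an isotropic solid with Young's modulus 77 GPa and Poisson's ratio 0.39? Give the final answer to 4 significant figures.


G = E / (2*(1+nu))
G = 77 / (2*(1+0.39)) = 27.6978 GPa
K = E / (3*(1-2*nu))
K = 77 / (3*(1-2*0.39)) = 116.667 GPa
K/G = 116.667 / 27.6978 = 4.212


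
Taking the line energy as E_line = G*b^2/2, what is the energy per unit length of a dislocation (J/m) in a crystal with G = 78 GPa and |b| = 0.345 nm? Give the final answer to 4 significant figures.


E = G*b^2/2
b = 0.345 nm = 3.45e-10 m
G = 78 GPa = 7.8e+10 Pa
E = 0.5 * 7.8e+10 * (3.45e-10)^2
E = 4.642e-09 J/m


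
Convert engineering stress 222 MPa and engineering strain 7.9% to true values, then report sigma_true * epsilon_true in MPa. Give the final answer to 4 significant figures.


sigma_true = sigma_eng * (1 + epsilon_eng)
sigma_true = 222 * (1 + 0.079) = 239.538 MPa
epsilon_true = ln(1 + epsilon_eng)
epsilon_true = ln(1 + 0.079) = 0.0760347
sigma_true * epsilon_true = 239.538 * 0.0760347 = 18.21 MPa


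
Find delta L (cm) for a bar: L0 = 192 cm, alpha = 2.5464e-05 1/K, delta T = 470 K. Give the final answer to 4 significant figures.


dL = L0 * alpha * dT
dL = 192 * 2.5464e-05 * 470
dL = 2.298 cm


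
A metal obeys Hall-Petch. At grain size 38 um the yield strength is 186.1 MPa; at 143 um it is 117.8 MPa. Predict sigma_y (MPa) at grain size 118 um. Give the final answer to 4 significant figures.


sigma_y = sigma0 + k / sqrt(d)
1/sqrt(d1) = 1/sqrt(3.8e-05) = 162.221;  1/sqrt(d2) = 83.6242
k = (sigma1 - sigma2) / (1/sqrt(d1) - 1/sqrt(d2)) = (186.1 - 117.8) / (162.221 - 83.6242) = 0.868987 MPa*m^0.5
sigma0 = sigma1 - k/sqrt(d1) = 186.1 - 0.868987*162.221 = 45.1316 MPa
sigma_y(d3) = 45.1316 + 0.868987 / sqrt(1.18e-04) = 125.1 MPa


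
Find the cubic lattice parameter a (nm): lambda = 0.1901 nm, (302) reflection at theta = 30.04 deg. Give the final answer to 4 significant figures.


d = lambda / (2*sin(theta))
d = 0.1901 / (2*sin(30.04 deg))
d = 0.18987 nm
a = d * sqrt(h^2+k^2+l^2) = 0.18987 * sqrt(13)
a = 0.6846 nm


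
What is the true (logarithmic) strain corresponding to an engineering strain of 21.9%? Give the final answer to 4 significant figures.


epsilon_true = ln(1 + epsilon_eng)
epsilon_true = ln(1 + 0.219)
epsilon_true = 0.198


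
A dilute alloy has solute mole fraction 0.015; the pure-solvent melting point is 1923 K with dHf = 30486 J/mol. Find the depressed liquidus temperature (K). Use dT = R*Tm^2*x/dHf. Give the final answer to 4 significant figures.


dT = R*Tm^2*x / dHf
dT = 8.314 * 1923^2 * 0.015 / 30486
dT = 15.1272 K
T_new = 1923 - 15.1272 = 1908 K


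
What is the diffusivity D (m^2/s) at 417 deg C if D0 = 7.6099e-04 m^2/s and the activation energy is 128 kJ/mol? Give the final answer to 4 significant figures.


D = D0 * exp(-Qd / (R*T))
T = 690.15 K
D = 7.6099e-04 * exp(-128e3 / (8.314 * 690.15))
D = 1.56e-13 m^2/s


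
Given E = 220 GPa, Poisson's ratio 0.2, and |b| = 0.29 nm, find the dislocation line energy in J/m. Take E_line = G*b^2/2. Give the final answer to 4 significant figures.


Step 1: G = E / (2*(1+nu))
G = 220 / (2*(1+0.2)) = 91.6667 GPa = 9.16667e+10 Pa
Step 2: E_line = G*b^2/2
b = 0.29 nm = 2.9e-10 m
E_line = 0.5 * 9.16667e+10 * (2.9e-10)^2 = 3.855e-09 J/m


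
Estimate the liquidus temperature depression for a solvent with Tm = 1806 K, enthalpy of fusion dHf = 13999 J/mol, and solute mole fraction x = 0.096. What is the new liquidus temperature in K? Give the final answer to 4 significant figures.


dT = R*Tm^2*x / dHf
dT = 8.314 * 1806^2 * 0.096 / 13999
dT = 185.96 K
T_new = 1806 - 185.96 = 1620 K


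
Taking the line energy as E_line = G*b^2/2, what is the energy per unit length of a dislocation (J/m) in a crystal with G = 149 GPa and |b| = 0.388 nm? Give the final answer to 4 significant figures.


E = G*b^2/2
b = 0.388 nm = 3.88e-10 m
G = 149 GPa = 1.49e+11 Pa
E = 0.5 * 1.49e+11 * (3.88e-10)^2
E = 1.122e-08 J/m


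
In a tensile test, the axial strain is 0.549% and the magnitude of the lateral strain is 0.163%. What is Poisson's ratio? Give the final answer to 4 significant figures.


nu = -epsilon_lat / epsilon_axial
Lateral strain is contraction (negative), so using magnitudes:
nu = 0.163 / 0.549
nu = 0.2969


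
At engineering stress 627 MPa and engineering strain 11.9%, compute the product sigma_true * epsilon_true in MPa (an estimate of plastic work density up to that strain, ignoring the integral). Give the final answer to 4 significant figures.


sigma_true = sigma_eng * (1 + epsilon_eng)
sigma_true = 627 * (1 + 0.119) = 701.613 MPa
epsilon_true = ln(1 + epsilon_eng)
epsilon_true = ln(1 + 0.119) = 0.112435
sigma_true * epsilon_true = 701.613 * 0.112435 = 78.89 MPa


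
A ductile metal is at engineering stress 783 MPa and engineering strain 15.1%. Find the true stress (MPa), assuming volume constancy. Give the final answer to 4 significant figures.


sigma_true = sigma_eng * (1 + epsilon_eng)
sigma_true = 783 * (1 + 0.151)
sigma_true = 901.2 MPa


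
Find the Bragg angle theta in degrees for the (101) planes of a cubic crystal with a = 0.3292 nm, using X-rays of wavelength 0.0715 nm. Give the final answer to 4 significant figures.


d = a / sqrt(h^2+k^2+l^2)
d = 0.3292 / sqrt(2) = 0.23278 nm
lambda = 2*d*sin(theta)  =>  sin(theta) = lambda / (2*d)
sin(theta) = 0.0715 / (2 * 0.23278) = 0.153579
theta = 8.834 deg


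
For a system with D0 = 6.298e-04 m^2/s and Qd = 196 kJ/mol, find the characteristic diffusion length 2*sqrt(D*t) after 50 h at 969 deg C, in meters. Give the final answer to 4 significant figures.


Step 1: D = D0 * exp(-Qd/(R*T))
T = 1242.15 K
D = 6.298e-04 * exp(-196e3 / (8.314 * 1242.15)) = 3.60373e-12 m^2/s
Step 2: L = 2*sqrt(D*t)
t = 50 h = 180000 s
L = 2*sqrt(3.60373e-12 * 180000) = 1.611e-03 m


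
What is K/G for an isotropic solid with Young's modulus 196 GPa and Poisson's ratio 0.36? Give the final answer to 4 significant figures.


G = E / (2*(1+nu))
G = 196 / (2*(1+0.36)) = 72.0588 GPa
K = E / (3*(1-2*nu))
K = 196 / (3*(1-2*0.36)) = 233.333 GPa
K/G = 233.333 / 72.0588 = 3.238


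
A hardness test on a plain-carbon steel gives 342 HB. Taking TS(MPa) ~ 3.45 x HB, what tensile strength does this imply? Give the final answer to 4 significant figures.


TS (MPa) = 3.45 * HB
TS = 3.45 * 342
TS = 1180 MPa


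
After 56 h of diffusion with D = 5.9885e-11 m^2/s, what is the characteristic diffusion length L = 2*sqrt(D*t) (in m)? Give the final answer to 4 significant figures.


t = 56 hr = 201600 s
Diffusion length = 2*sqrt(D*t)
= 2*sqrt(5.9885e-11 * 201600)
= 6.949e-03 m


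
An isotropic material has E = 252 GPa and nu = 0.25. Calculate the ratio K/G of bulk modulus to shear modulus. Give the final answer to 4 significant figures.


G = E / (2*(1+nu))
G = 252 / (2*(1+0.25)) = 100.8 GPa
K = E / (3*(1-2*nu))
K = 252 / (3*(1-2*0.25)) = 168 GPa
K/G = 168 / 100.8 = 1.667


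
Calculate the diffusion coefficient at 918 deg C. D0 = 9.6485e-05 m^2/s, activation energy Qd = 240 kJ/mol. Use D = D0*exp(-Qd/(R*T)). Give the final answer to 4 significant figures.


D = D0 * exp(-Qd / (R*T))
T = 1191.15 K
D = 9.6485e-05 * exp(-240e3 / (8.314 * 1191.15))
D = 2.881e-15 m^2/s


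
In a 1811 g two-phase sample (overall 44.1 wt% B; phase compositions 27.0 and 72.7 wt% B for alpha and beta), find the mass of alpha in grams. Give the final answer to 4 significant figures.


f_alpha = (C_beta - C0) / (C_beta - C_alpha)
f_alpha = (72.7 - 44.1) / (72.7 - 27.0) = 0.625821
m_alpha = f_alpha * m_total = 0.625821 * 1811 = 1133 g


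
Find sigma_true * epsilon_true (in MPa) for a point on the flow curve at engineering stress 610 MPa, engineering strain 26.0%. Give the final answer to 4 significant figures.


sigma_true = sigma_eng * (1 + epsilon_eng)
sigma_true = 610 * (1 + 0.26) = 768.6 MPa
epsilon_true = ln(1 + epsilon_eng)
epsilon_true = ln(1 + 0.26) = 0.231112
sigma_true * epsilon_true = 768.6 * 0.231112 = 177.6 MPa


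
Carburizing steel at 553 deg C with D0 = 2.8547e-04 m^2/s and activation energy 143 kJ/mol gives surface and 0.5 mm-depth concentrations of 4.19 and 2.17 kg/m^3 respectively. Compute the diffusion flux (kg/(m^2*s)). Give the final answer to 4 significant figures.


Step 1: D = D0 * exp(-Qd/(R*T))
T = 553 + 273.15 = 826.15 K
D = 2.8547e-04 * exp(-143e3 / (8.314 * 826.15)) = 2.59318e-13 m^2/s
Step 2: J = D * (C1 - C2) / dx
J = 2.59318e-13 * (4.19 - 2.17) / 5e-04
J = 1.048e-09 kg/(m^2*s)


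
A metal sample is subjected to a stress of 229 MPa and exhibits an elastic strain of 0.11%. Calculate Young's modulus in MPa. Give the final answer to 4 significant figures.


E = sigma / epsilon
epsilon = 0.11% = 1.1e-03
E = 229 / 1.1e-03
E = 208200 MPa


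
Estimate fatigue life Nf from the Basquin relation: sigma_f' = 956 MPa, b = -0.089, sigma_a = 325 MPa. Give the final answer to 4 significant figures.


sigma_a = sigma_f' * (2*Nf)^b
2*Nf = (sigma_a / sigma_f')^(1/b)
2*Nf = (325 / 956)^(1/-0.089)
2*Nf = 184027
Nf = 92010 cycles


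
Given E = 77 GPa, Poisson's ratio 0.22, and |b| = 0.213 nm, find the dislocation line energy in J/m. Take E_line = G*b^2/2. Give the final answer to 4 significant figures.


Step 1: G = E / (2*(1+nu))
G = 77 / (2*(1+0.22)) = 31.5574 GPa = 3.15574e+10 Pa
Step 2: E_line = G*b^2/2
b = 0.213 nm = 2.13e-10 m
E_line = 0.5 * 3.15574e+10 * (2.13e-10)^2 = 7.159e-10 J/m


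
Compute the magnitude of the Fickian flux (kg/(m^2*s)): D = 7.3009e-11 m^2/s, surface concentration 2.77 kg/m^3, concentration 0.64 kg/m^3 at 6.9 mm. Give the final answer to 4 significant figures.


J = -D * (dC/dx) = D * (C1 - C2) / dx
J = 7.3009e-11 * (2.77 - 0.64) / 6.9e-03
J = 2.254e-08 kg/(m^2*s)


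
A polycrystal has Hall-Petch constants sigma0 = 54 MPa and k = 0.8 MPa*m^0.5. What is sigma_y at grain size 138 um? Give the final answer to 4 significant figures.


sigma_y = sigma0 + k / sqrt(d)
d = 138 um = 1.38e-04 m
sigma_y = 54 + 0.8 / sqrt(1.38e-04)
sigma_y = 122.1 MPa


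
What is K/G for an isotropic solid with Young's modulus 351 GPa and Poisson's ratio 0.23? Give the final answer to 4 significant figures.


G = E / (2*(1+nu))
G = 351 / (2*(1+0.23)) = 142.683 GPa
K = E / (3*(1-2*nu))
K = 351 / (3*(1-2*0.23)) = 216.667 GPa
K/G = 216.667 / 142.683 = 1.519


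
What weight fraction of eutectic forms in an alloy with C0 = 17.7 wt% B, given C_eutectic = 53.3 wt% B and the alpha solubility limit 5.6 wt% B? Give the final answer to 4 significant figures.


f_primary = (C_e - C0) / (C_e - C_alpha_max)
f_primary = (53.3 - 17.7) / (53.3 - 5.6)
f_primary = 0.746331
f_eutectic = 1 - 0.746331 = 0.2537


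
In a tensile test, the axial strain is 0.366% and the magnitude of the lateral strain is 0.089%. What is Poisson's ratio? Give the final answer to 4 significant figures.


nu = -epsilon_lat / epsilon_axial
Lateral strain is contraction (negative), so using magnitudes:
nu = 0.089 / 0.366
nu = 0.2432


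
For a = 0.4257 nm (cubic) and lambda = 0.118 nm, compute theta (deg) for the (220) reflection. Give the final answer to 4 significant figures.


d = a / sqrt(h^2+k^2+l^2)
d = 0.4257 / sqrt(8) = 0.150508 nm
lambda = 2*d*sin(theta)  =>  sin(theta) = lambda / (2*d)
sin(theta) = 0.118 / (2 * 0.150508) = 0.392007
theta = 23.08 deg


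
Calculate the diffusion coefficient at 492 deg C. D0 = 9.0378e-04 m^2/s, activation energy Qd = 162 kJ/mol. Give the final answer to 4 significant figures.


D = D0 * exp(-Qd / (R*T))
T = 765.15 K
D = 9.0378e-04 * exp(-162e3 / (8.314 * 765.15))
D = 7.877e-15 m^2/s


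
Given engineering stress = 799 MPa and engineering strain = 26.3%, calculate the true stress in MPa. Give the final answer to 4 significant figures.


sigma_true = sigma_eng * (1 + epsilon_eng)
sigma_true = 799 * (1 + 0.263)
sigma_true = 1009 MPa


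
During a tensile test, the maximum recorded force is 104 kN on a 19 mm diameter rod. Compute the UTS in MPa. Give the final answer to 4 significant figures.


A0 = pi*(d/2)^2 = pi*(19/2)^2 = 283.529 mm^2
UTS = F_max / A0 = 104*1000 / 283.529
UTS = 366.8 MPa


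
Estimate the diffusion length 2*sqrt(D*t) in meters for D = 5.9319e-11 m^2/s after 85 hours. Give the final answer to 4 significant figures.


t = 85 hr = 306000 s
Diffusion length = 2*sqrt(D*t)
= 2*sqrt(5.9319e-11 * 306000)
= 8.521e-03 m


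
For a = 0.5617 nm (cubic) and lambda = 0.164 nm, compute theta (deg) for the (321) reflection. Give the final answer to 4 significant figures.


d = a / sqrt(h^2+k^2+l^2)
d = 0.5617 / sqrt(14) = 0.150121 nm
lambda = 2*d*sin(theta)  =>  sin(theta) = lambda / (2*d)
sin(theta) = 0.164 / (2 * 0.150121) = 0.546227
theta = 33.11 deg


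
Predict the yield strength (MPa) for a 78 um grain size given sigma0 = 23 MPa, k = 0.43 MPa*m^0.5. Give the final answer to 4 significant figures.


sigma_y = sigma0 + k / sqrt(d)
d = 78 um = 7.8e-05 m
sigma_y = 23 + 0.43 / sqrt(7.8e-05)
sigma_y = 71.69 MPa


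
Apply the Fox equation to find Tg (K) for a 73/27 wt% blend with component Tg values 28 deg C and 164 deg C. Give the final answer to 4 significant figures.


1/Tg = w1/Tg1 + w2/Tg2 (in Kelvin)
Tg1 = 301.15 K, Tg2 = 437.15 K
1/Tg = 0.73/301.15 + 0.27/437.15
Tg = 328.8 K


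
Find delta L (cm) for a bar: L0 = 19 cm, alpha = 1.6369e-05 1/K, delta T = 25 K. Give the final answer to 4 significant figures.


dL = L0 * alpha * dT
dL = 19 * 1.6369e-05 * 25
dL = 7.775e-03 cm


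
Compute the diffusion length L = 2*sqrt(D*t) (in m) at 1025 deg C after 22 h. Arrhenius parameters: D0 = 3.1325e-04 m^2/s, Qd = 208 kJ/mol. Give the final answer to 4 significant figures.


Step 1: D = D0 * exp(-Qd/(R*T))
T = 1298.15 K
D = 3.1325e-04 * exp(-208e3 / (8.314 * 1298.15)) = 1.33701e-12 m^2/s
Step 2: L = 2*sqrt(D*t)
t = 22 h = 79200 s
L = 2*sqrt(1.33701e-12 * 79200) = 6.508e-04 m


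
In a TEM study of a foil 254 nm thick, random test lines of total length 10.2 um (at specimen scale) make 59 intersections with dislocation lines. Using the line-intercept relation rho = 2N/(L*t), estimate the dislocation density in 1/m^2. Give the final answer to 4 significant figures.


rho = 2N / (L * t)
L = 10.2 um = 1.02e-05 m, t = 254 nm = 2.54e-07 m
rho = 2 * 59 / (1.02e-05 * 2.54e-07)
rho = 4.555e+13 1/m^2


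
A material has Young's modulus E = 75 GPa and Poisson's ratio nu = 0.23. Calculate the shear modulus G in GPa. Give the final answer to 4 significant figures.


G = E / (2*(1+nu))
G = 75 / (2*(1+0.23))
G = 30.49 GPa


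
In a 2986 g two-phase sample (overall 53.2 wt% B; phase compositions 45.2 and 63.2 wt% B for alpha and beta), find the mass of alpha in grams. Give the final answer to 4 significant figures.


f_alpha = (C_beta - C0) / (C_beta - C_alpha)
f_alpha = (63.2 - 53.2) / (63.2 - 45.2) = 0.555556
m_alpha = f_alpha * m_total = 0.555556 * 2986 = 1659 g


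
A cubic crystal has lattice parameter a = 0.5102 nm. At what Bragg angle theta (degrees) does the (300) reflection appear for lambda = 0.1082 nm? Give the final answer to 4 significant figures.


d = a / sqrt(h^2+k^2+l^2)
d = 0.5102 / sqrt(9) = 0.170067 nm
lambda = 2*d*sin(theta)  =>  sin(theta) = lambda / (2*d)
sin(theta) = 0.1082 / (2 * 0.170067) = 0.318111
theta = 18.55 deg


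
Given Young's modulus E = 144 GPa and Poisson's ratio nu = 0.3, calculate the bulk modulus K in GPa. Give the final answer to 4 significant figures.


K = E / (3*(1-2*nu))
K = 144 / (3*(1-2*0.3))
K = 120 GPa


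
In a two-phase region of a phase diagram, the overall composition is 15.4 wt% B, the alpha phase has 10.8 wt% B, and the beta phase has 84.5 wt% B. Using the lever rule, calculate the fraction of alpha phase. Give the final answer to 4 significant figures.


f_alpha = (C_beta - C0) / (C_beta - C_alpha)
f_alpha = (84.5 - 15.4) / (84.5 - 10.8)
f_alpha = 0.9376


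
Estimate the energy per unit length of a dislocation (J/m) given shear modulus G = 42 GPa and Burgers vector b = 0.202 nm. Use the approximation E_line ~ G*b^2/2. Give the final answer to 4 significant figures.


E = G*b^2/2
b = 0.202 nm = 2.02e-10 m
G = 42 GPa = 4.2e+10 Pa
E = 0.5 * 4.2e+10 * (2.02e-10)^2
E = 8.569e-10 J/m


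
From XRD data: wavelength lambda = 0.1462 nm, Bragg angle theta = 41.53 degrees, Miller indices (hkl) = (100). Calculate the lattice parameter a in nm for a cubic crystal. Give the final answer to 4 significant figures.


d = lambda / (2*sin(theta))
d = 0.1462 / (2*sin(41.53 deg))
d = 0.110254 nm
a = d * sqrt(h^2+k^2+l^2) = 0.110254 * sqrt(1)
a = 0.1103 nm


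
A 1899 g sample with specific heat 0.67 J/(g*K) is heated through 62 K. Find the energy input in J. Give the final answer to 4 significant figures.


Q = m * cp * dT
Q = 1899 * 0.67 * 62
Q = 78880 J


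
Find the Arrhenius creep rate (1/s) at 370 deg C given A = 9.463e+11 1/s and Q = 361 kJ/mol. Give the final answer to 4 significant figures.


rate = A * exp(-Q / (R*T))
T = 370 + 273.15 = 643.15 K
rate = 9.463e+11 * exp(-361e3 / (8.314 * 643.15))
rate = 4.526e-18 1/s


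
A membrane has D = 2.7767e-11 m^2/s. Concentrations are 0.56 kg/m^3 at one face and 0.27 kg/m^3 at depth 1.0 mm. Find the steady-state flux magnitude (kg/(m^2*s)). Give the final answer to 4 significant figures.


J = -D * (dC/dx) = D * (C1 - C2) / dx
J = 2.7767e-11 * (0.56 - 0.27) / 1e-03
J = 8.052e-09 kg/(m^2*s)


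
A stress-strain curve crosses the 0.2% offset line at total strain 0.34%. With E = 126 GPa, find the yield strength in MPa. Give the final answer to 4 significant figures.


Offset strain = 0.002
Elastic strain at yield = total_strain - offset = 3.4e-03 - 0.002 = 1.4e-03
sigma_y = E * elastic_strain = 126000 * 1.4e-03
sigma_y = 176.4 MPa


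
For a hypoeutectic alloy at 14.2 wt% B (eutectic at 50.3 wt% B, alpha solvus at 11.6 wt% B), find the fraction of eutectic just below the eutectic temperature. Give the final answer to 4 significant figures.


f_primary = (C_e - C0) / (C_e - C_alpha_max)
f_primary = (50.3 - 14.2) / (50.3 - 11.6)
f_primary = 0.932817
f_eutectic = 1 - 0.932817 = 0.06718


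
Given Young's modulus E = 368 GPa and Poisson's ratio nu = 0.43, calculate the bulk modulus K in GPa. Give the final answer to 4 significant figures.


K = E / (3*(1-2*nu))
K = 368 / (3*(1-2*0.43))
K = 876.2 GPa


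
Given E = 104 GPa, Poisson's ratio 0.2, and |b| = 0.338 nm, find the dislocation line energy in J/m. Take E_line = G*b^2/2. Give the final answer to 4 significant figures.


Step 1: G = E / (2*(1+nu))
G = 104 / (2*(1+0.2)) = 43.3333 GPa = 4.33333e+10 Pa
Step 2: E_line = G*b^2/2
b = 0.338 nm = 3.38e-10 m
E_line = 0.5 * 4.33333e+10 * (3.38e-10)^2 = 2.475e-09 J/m


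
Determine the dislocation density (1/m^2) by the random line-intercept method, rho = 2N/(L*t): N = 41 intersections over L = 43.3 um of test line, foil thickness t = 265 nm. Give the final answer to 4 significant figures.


rho = 2N / (L * t)
L = 43.3 um = 4.33e-05 m, t = 265 nm = 2.65e-07 m
rho = 2 * 41 / (4.33e-05 * 2.65e-07)
rho = 7.146e+12 1/m^2


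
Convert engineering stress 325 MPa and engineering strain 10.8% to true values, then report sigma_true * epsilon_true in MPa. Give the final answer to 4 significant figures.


sigma_true = sigma_eng * (1 + epsilon_eng)
sigma_true = 325 * (1 + 0.108) = 360.1 MPa
epsilon_true = ln(1 + epsilon_eng)
epsilon_true = ln(1 + 0.108) = 0.102557
sigma_true * epsilon_true = 360.1 * 0.102557 = 36.93 MPa


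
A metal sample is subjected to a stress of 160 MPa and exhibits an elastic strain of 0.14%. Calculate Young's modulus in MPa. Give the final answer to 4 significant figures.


E = sigma / epsilon
epsilon = 0.14% = 1.4e-03
E = 160 / 1.4e-03
E = 114300 MPa


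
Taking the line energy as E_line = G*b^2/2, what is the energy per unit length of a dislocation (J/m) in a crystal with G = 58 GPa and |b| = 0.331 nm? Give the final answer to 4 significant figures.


E = G*b^2/2
b = 0.331 nm = 3.31e-10 m
G = 58 GPa = 5.8e+10 Pa
E = 0.5 * 5.8e+10 * (3.31e-10)^2
E = 3.177e-09 J/m


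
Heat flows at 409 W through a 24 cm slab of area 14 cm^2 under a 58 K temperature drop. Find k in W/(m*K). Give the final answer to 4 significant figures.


k = Q*L / (A*dT)
L = 0.24 m, A = 1.4e-03 m^2
k = 409 * 0.24 / (1.4e-03 * 58)
k = 1209 W/(m*K)
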